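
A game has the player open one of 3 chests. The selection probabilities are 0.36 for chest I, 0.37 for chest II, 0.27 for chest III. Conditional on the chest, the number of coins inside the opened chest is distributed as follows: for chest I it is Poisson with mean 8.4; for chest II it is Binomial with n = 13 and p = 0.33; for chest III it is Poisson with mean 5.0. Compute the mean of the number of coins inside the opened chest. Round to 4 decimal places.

5.9613

Component means — I: 8.4; II: 4.29; III: 5.
E[X] = 0.36·8.4 + 0.37·4.29 + 0.27·5 = 5.9613.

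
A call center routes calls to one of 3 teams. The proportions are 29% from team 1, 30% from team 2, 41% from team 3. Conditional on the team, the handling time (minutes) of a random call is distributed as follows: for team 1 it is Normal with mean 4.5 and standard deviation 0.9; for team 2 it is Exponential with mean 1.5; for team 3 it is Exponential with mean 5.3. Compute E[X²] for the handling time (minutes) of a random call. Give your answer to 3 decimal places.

For each component E[X²] = Var + (mean)², giving 1: 21.06; 2: 4.5; 3: 56.18.
Overall E[X²] = 0.29·21.06 + 0.3·4.5 + 0.41·56.18 = 30.4912.

30.491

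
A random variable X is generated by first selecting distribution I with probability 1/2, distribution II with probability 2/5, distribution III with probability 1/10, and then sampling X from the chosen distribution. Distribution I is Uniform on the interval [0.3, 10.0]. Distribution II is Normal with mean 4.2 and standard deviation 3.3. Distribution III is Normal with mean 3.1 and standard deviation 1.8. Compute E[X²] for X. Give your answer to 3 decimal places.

29.879

For each component E[X²] = Var + (mean)², giving I: 34.3633; II: 28.53; III: 12.85.
Overall E[X²] = 0.5·34.3633 + 0.4·28.53 + 0.1·12.85 = 29.8787.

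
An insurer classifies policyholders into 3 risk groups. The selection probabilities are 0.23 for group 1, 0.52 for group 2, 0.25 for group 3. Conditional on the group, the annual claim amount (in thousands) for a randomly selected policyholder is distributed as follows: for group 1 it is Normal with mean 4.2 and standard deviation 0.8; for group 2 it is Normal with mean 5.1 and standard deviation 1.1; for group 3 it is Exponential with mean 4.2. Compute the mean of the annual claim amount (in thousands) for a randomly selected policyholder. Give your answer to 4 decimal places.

Component means — 1: 4.2; 2: 5.1; 3: 4.2.
E[X] = 0.23·4.2 + 0.52·5.1 + 0.25·4.2 = 4.668.

4.6680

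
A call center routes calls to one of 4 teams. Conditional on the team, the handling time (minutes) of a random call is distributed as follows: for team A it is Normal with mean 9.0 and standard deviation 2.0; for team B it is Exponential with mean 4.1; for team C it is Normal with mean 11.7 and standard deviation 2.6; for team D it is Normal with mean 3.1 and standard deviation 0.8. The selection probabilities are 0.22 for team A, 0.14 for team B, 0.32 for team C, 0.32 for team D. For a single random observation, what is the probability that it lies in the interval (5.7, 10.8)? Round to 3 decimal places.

Conditional on each team, P(5.7 < X < 10.8): A: 0.766468; B: 0.177234; C: 0.354105; D: 0.000577025.
By total probability, P(5.7 < X < 10.8) = 0.22·0.766468 + 0.14·0.177234 + 0.32·0.354105 + 0.32·0.000577025 = 0.306934.

0.307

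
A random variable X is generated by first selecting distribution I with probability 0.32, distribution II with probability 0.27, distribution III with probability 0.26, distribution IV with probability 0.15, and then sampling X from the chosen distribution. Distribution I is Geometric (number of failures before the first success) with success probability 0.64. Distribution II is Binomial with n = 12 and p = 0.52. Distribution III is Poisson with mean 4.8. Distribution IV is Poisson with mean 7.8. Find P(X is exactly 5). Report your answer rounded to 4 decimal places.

0.1092

Conditional on each component, P(X = 5): I: 0.00386984; II: 0.176779; III: 0.174748; IV: 0.0985814.
By total probability, P(X = 5) = 0.32·0.00386984 + 0.27·0.176779 + 0.26·0.174748 + 0.15·0.0985814 = 0.10919.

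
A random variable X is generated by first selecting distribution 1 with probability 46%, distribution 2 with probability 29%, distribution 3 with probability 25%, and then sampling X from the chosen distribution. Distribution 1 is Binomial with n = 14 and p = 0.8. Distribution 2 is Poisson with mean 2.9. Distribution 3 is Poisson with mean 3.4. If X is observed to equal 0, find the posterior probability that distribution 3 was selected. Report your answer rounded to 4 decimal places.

Likelihoods P(X=0 | ·): 1: 1.6384e-10; 2: 0.0550232; 3: 0.0333733.
Posterior ∝ prior × likelihood. Numerator for 3: 0.25·0.0333733 = 0.00834332.
Normalizing constant: 0.46·1.6384e-10 + 0.29·0.0550232 + 0.25·0.0333733 = 0.0243001.
P(3 | observation) = 0.00834332 / 0.0243001 = 0.343346.

0.3433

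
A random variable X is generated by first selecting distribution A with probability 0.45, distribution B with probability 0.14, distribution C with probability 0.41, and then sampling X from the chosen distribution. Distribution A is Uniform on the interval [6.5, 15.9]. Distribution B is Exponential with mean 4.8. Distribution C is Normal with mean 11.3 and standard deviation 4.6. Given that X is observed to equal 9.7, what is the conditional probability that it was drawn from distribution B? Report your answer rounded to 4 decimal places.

Likelihoods f(9.7 | ·): A: 0.106383; B: 0.0276135; C: 0.0816359.
Posterior ∝ prior × likelihood. Numerator for B: 0.14·0.0276135 = 0.00386589.
Normalizing constant: 0.45·0.106383 + 0.14·0.0276135 + 0.41·0.0816359 = 0.0852089.
P(B | observation) = 0.00386589 / 0.0852089 = 0.0453696.

0.0454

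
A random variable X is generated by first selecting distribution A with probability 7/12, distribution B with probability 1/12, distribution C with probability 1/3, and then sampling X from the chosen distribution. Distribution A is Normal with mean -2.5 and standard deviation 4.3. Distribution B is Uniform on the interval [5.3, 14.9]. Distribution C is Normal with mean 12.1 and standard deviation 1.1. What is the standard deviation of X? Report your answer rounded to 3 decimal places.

7.817

Per component, A: μ=-2.5, E[X²]=24.74; B: μ=10.1, E[X²]=109.69; C: μ=12.1, E[X²]=147.62.
E[X] = 0.583333·-2.5 + 0.0833333·10.1 + 0.333333·12.1 = 3.41667.
E[X²] = 0.583333·24.74 + 0.0833333·109.69 + 0.333333·147.62 = 72.7792.
Var(X) = E[X²] − (E[X])² = 72.7792 − 11.6736 = 61.1056.
SD(X) = √61.1056 = 7.817.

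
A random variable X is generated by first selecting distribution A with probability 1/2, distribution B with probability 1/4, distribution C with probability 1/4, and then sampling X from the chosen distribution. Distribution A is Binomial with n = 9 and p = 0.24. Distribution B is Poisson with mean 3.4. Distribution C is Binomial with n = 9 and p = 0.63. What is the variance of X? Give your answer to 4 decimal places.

Per component, A: μ=2.16, E[X²]=6.3072; B: μ=3.4, E[X²]=14.96; C: μ=5.67, E[X²]=34.2468.
E[X] = 0.5·2.16 + 0.25·3.4 + 0.25·5.67 = 3.3475.
E[X²] = 0.5·6.3072 + 0.25·14.96 + 0.25·34.2468 = 15.4553.
Var(X) = E[X²] − (E[X])² = 15.4553 − 11.2058 = 4.24954.

4.2495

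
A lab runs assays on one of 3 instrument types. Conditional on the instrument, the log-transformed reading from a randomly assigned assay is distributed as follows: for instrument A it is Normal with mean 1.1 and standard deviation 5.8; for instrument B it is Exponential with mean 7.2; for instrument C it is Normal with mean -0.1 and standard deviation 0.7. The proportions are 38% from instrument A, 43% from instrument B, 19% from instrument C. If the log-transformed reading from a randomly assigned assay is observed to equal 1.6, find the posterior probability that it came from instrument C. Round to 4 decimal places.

0.0713

Likelihoods f(1.6 | ·): A: 0.068528; B: 0.111214; C: 0.0298598.
Posterior ∝ prior × likelihood. Numerator for C: 0.19·0.0298598 = 0.00567336.
Normalizing constant: 0.38·0.068528 + 0.43·0.111214 + 0.19·0.0298598 = 0.0795358.
P(C | observation) = 0.00567336 / 0.0795358 = 0.0713308.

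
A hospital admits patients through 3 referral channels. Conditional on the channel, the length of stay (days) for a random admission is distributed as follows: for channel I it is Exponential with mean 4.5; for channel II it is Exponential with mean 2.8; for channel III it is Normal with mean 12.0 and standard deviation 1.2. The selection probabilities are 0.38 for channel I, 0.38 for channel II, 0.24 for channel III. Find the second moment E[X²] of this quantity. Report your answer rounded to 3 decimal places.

For each component E[X²] = Var + (mean)², giving I: 40.5; II: 15.68; III: 145.44.
Overall E[X²] = 0.38·40.5 + 0.38·15.68 + 0.24·145.44 = 56.254.

56.254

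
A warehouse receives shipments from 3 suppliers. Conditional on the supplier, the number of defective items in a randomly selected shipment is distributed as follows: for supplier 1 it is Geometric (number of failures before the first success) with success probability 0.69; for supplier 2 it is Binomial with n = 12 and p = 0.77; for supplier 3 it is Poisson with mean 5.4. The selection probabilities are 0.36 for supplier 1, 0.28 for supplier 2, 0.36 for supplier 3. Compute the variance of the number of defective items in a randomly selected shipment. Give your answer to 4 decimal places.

Per component, 1: μ=0.449275, E[X²]=0.852972; 2: μ=9.24, E[X²]=87.5028; 3: μ=5.4, E[X²]=34.56.
E[X] = 0.36·0.449275 + 0.28·9.24 + 0.36·5.4 = 4.69294.
E[X²] = 0.36·0.852972 + 0.28·87.5028 + 0.36·34.56 = 37.2495.
Var(X) = E[X²] − (E[X])² = 37.2495 − 22.0237 = 15.2258.

15.2258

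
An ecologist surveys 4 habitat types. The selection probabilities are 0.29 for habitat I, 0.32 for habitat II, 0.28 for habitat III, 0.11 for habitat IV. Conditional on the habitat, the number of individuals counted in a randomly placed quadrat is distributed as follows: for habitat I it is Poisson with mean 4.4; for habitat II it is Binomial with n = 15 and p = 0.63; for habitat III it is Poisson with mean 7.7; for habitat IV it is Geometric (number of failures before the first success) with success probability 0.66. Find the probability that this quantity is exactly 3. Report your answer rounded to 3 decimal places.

Conditional on each habitat, P(X = 3): I: 0.174305; II: 0.000748952; III: 0.0344551; IV: 0.0259406.
By total probability, P(X = 3) = 0.29·0.174305 + 0.32·0.000748952 + 0.28·0.0344551 + 0.11·0.0259406 = 0.0632892.

0.063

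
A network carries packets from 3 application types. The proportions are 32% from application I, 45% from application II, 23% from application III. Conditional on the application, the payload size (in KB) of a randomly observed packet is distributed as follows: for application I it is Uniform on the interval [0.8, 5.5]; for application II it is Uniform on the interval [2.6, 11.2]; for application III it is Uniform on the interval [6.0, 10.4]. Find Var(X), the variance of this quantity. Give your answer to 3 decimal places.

7.811

Per component, I: μ=3.15, E[X²]=11.7633; II: μ=6.9, E[X²]=53.7733; III: μ=8.2, E[X²]=68.8533.
E[X] = 0.32·3.15 + 0.45·6.9 + 0.23·8.2 = 5.999.
E[X²] = 0.32·11.7633 + 0.45·53.7733 + 0.23·68.8533 = 43.7985.
Var(X) = E[X²] − (E[X])² = 43.7985 − 35.988 = 7.81053.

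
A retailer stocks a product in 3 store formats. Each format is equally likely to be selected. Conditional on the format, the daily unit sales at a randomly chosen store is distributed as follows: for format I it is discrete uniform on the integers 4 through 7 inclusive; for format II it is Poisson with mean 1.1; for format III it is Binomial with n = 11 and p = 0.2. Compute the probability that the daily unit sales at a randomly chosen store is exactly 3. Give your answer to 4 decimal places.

0.0984

Conditional on each format, P(X = 3): I: 0; II: 0.0738419; III: 0.221459.
By total probability, P(X = 3) = 0.333333·0 + 0.333333·0.0738419 + 0.333333·0.221459 = 0.0984337.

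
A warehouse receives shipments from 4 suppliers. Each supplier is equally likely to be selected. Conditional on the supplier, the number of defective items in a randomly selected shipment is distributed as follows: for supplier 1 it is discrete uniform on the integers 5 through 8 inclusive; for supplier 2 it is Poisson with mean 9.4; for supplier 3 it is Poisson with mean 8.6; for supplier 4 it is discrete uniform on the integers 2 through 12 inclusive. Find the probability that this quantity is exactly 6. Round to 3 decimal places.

Conditional on each supplier, P(X = 6): 1: 0.25; 2: 0.0792623; 3: 0.103449; 4: 0.0909091.
By total probability, P(X = 6) = 0.25·0.25 + 0.25·0.0792623 + 0.25·0.103449 + 0.25·0.0909091 = 0.130905.

0.131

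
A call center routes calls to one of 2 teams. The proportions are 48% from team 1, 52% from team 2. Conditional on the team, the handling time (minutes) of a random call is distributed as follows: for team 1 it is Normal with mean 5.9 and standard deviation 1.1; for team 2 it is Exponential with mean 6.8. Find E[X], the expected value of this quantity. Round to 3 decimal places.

6.368

Component means — 1: 5.9; 2: 6.8.
E[X] = 0.48·5.9 + 0.52·6.8 = 6.368.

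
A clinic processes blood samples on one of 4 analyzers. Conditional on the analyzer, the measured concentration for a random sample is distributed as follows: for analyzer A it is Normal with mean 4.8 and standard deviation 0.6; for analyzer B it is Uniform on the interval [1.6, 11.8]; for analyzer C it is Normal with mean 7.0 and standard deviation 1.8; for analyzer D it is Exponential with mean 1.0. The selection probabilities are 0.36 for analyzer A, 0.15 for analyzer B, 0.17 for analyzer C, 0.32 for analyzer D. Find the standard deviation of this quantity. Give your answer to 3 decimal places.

2.824

Per component, A: μ=4.8, E[X²]=23.4; B: μ=6.7, E[X²]=53.56; C: μ=7, E[X²]=52.24; D: μ=1, E[X²]=2.
E[X] = 0.36·4.8 + 0.15·6.7 + 0.17·7 + 0.32·1 = 4.243.
E[X²] = 0.36·23.4 + 0.15·53.56 + 0.17·52.24 + 0.32·2 = 25.9788.
Var(X) = E[X²] − (E[X])² = 25.9788 − 18.003 = 7.97575.
SD(X) = √7.97575 = 2.82414.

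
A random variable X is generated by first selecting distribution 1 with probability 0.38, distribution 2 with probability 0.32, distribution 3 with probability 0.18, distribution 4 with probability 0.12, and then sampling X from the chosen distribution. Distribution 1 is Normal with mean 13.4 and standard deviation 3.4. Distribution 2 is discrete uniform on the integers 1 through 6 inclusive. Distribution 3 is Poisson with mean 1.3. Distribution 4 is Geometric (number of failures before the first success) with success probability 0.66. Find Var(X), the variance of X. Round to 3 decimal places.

Per component, 1: μ=13.4, E[X²]=191.12; 2: μ=3.5, E[X²]=15.1667; 3: μ=1.3, E[X²]=2.99; 4: μ=0.515152, E[X²]=1.04591.
E[X] = 0.38·13.4 + 0.32·3.5 + 0.18·1.3 + 0.12·0.515152 = 6.50782.
E[X²] = 0.38·191.12 + 0.32·15.1667 + 0.18·2.99 + 0.12·1.04591 = 78.1426.
Var(X) = E[X²] − (E[X])² = 78.1426 − 42.3517 = 35.7909.

35.791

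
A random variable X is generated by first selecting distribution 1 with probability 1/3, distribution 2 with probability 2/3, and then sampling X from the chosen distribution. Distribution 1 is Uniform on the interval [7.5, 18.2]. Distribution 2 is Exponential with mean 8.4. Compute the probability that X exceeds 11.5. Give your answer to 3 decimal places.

0.378

Conditional on each component, P(X > 11.5): 1: 0.626168; 2: 0.254349.
By total probability, P(X > 11.5) = 0.333333·0.626168 + 0.666667·0.254349 = 0.378289.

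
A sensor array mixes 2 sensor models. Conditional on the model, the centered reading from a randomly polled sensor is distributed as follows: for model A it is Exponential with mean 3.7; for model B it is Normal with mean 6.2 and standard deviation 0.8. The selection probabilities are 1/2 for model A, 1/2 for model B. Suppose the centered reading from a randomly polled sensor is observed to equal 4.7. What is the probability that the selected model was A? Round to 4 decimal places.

Likelihoods f(4.7 | ·): A: 0.0758799; B: 0.0859828.
Posterior ∝ prior × likelihood. Numerator for A: 0.5·0.0758799 = 0.03794.
Normalizing constant: 0.5·0.0758799 + 0.5·0.0859828 = 0.0809314.
P(A | observation) = 0.03794 / 0.0809314 = 0.468792.

0.4688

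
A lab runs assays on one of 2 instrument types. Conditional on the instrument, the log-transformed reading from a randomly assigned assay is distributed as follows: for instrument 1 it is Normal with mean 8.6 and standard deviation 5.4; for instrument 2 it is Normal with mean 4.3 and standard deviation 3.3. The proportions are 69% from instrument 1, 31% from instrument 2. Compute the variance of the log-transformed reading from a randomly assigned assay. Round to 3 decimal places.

27.451

Per component, 1: μ=8.6, E[X²]=103.12; 2: μ=4.3, E[X²]=29.38.
E[X] = 0.69·8.6 + 0.31·4.3 = 7.267.
E[X²] = 0.69·103.12 + 0.31·29.38 = 80.2606.
Var(X) = E[X²] − (E[X])² = 80.2606 − 52.8093 = 27.4513.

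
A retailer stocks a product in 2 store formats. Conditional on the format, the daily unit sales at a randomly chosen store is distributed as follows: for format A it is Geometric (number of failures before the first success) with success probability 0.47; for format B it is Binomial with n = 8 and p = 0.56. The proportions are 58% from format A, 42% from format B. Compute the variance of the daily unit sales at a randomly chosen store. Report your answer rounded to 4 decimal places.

Per component, A: μ=1.12766, E[X²]=3.67089; B: μ=4.48, E[X²]=22.0416.
E[X] = 0.58·1.12766 + 0.42·4.48 = 2.53564.
E[X²] = 0.58·3.67089 + 0.42·22.0416 = 11.3866.
Var(X) = E[X²] − (E[X])² = 11.3866 − 6.42948 = 4.95711.

4.9571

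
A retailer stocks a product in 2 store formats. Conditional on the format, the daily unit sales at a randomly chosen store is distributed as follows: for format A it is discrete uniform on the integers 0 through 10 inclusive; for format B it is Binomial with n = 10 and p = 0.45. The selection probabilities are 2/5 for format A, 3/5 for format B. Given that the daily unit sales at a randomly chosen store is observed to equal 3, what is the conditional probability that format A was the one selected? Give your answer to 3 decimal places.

0.267

Likelihoods P(X=3 | ·): A: 0.0909091; B: 0.166478.
Posterior ∝ prior × likelihood. Numerator for A: 0.4·0.0909091 = 0.0363636.
Normalizing constant: 0.4·0.0909091 + 0.6·0.166478 = 0.136251.
P(A | observation) = 0.0363636 / 0.136251 = 0.266888.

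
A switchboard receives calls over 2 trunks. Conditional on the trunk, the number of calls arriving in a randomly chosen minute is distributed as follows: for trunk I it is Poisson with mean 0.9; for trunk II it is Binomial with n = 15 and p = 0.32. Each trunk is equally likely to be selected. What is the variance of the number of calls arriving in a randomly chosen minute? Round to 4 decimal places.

5.8845

Per component, I: μ=0.9, E[X²]=1.71; II: μ=4.8, E[X²]=26.304.
E[X] = 0.5·0.9 + 0.5·4.8 = 2.85.
E[X²] = 0.5·1.71 + 0.5·26.304 = 14.007.
Var(X) = E[X²] − (E[X])² = 14.007 − 8.1225 = 5.8845.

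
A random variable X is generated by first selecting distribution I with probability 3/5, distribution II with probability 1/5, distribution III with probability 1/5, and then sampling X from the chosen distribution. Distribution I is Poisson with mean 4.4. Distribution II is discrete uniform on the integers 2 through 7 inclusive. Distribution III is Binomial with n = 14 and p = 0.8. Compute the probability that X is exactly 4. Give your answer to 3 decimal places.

Conditional on each component, P(X = 4): I: 0.191736; II: 0.166667; III: 4.1985e-05.
By total probability, P(X = 4) = 0.6·0.191736 + 0.2·0.166667 + 0.2·4.1985e-05 = 0.148383.

0.148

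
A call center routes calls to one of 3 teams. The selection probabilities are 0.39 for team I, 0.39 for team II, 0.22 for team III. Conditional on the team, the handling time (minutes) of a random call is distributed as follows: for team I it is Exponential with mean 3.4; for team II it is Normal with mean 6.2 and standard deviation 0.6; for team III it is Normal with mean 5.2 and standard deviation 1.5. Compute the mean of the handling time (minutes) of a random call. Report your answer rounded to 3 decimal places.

Component means — I: 3.4; II: 6.2; III: 5.2.
E[X] = 0.39·3.4 + 0.39·6.2 + 0.22·5.2 = 4.888.

4.888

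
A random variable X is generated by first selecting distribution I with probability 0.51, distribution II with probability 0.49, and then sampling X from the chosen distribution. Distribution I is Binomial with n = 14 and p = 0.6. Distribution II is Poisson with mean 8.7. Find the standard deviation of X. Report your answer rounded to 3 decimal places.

2.449

Per component, I: μ=8.4, E[X²]=73.92; II: μ=8.7, E[X²]=84.39.
E[X] = 0.51·8.4 + 0.49·8.7 = 8.547.
E[X²] = 0.51·73.92 + 0.49·84.39 = 79.0503.
Var(X) = E[X²] − (E[X])² = 79.0503 − 73.0512 = 5.99909.
SD(X) = √5.99909 = 2.4493.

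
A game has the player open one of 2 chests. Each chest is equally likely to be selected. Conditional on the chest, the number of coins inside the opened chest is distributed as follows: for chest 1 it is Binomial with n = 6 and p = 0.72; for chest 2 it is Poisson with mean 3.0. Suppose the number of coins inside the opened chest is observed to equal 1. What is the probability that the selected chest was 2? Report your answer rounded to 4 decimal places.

0.9526

Likelihoods P(X=1 | ·): 1: 0.00743488; 2: 0.149361.
Posterior ∝ prior × likelihood. Numerator for 2: 0.5·0.149361 = 0.0746806.
Normalizing constant: 0.5·0.00743488 + 0.5·0.149361 = 0.078398.
P(2 | observation) = 0.0746806 / 0.078398 = 0.952582.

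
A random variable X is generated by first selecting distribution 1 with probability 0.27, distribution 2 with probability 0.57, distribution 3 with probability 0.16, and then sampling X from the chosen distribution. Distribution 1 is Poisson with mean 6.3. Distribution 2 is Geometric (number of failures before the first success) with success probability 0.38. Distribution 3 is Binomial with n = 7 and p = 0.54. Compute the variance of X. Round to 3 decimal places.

8.476

Per component, 1: μ=6.3, E[X²]=45.99; 2: μ=1.63158, E[X²]=6.95568; 3: μ=3.78, E[X²]=16.0272.
E[X] = 0.27·6.3 + 0.57·1.63158 + 0.16·3.78 = 3.2358.
E[X²] = 0.27·45.99 + 0.57·6.95568 + 0.16·16.0272 = 18.9464.
Var(X) = E[X²] − (E[X])² = 18.9464 − 10.4704 = 8.47599.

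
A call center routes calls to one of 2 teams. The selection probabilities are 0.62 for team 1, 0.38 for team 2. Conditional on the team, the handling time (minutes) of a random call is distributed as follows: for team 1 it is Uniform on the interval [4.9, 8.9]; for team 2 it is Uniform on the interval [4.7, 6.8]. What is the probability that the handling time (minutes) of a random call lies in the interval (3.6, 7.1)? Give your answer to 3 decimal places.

Conditional on each team, P(3.6 < X < 7.1): 1: 0.55; 2: 1.
By total probability, P(3.6 < X < 7.1) = 0.62·0.55 + 0.38·1 = 0.721.

0.721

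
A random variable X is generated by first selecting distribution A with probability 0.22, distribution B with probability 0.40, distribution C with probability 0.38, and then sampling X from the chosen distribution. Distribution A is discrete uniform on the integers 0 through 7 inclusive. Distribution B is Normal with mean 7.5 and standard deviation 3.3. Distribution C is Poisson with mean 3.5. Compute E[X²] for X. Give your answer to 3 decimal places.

For each component E[X²] = Var + (mean)², giving A: 17.5; B: 67.14; C: 15.75.
Overall E[X²] = 0.22·17.5 + 0.4·67.14 + 0.38·15.75 = 36.691.

36.691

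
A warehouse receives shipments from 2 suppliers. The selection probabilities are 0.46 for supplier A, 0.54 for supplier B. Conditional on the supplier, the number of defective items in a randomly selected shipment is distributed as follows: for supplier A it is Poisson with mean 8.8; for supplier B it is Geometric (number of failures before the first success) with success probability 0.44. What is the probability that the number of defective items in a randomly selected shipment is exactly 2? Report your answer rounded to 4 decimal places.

Conditional on each supplier, P(X = 2): A: 0.00583638; B: 0.137984.
By total probability, P(X = 2) = 0.46·0.00583638 + 0.54·0.137984 = 0.0771961.

0.0772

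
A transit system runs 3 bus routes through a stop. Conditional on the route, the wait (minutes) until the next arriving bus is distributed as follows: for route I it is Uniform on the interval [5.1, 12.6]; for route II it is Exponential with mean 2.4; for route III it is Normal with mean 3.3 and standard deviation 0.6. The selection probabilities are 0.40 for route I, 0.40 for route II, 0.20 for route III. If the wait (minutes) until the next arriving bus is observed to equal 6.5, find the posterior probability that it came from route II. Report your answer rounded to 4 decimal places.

Likelihoods f(6.5 | ·): I: 0.133333; II: 0.0277699; III: 4.42717e-07.
Posterior ∝ prior × likelihood. Numerator for II: 0.4·0.0277699 = 0.011108.
Normalizing constant: 0.4·0.133333 + 0.4·0.0277699 + 0.2·4.42717e-07 = 0.0644414.
P(II | observation) = 0.011108 / 0.0644414 = 0.172373.

0.1724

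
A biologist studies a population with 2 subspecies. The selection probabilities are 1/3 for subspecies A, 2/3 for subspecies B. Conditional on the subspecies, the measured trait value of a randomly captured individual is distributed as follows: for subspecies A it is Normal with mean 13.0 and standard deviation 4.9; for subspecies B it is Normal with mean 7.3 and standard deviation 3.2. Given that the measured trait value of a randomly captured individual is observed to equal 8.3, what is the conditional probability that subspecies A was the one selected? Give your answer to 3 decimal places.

Likelihoods f(8.3 | ·): A: 0.0513962; B: 0.118728.
Posterior ∝ prior × likelihood. Numerator for A: 0.333333·0.0513962 = 0.0171321.
Normalizing constant: 0.333333·0.0513962 + 0.666667·0.118728 = 0.0962843.
P(A | observation) = 0.0171321 / 0.0962843 = 0.177932.

0.178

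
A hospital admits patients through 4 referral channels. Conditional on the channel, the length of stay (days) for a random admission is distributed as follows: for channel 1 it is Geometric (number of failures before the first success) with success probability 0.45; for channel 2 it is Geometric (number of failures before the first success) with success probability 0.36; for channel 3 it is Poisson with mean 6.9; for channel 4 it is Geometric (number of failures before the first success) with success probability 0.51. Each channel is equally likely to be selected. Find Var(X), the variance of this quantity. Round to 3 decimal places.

10.034

Per component, 1: μ=1.22222, E[X²]=4.20988; 2: μ=1.77778, E[X²]=8.09877; 3: μ=6.9, E[X²]=54.51; 4: μ=0.960784, E[X²]=2.807.
E[X] = 0.25·1.22222 + 0.25·1.77778 + 0.25·6.9 + 0.25·0.960784 = 2.7152.
E[X²] = 0.25·4.20988 + 0.25·8.09877 + 0.25·54.51 + 0.25·2.807 = 17.4064.
Var(X) = E[X²] − (E[X])² = 17.4064 − 7.37229 = 10.0341.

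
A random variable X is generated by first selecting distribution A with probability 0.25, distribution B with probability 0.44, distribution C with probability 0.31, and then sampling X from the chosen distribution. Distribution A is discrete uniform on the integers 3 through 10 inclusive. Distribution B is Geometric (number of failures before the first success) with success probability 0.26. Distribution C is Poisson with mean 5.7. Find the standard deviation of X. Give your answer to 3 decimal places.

Per component, A: μ=6.5, E[X²]=47.5; B: μ=2.84615, E[X²]=19.0473; C: μ=5.7, E[X²]=38.19.
E[X] = 0.25·6.5 + 0.44·2.84615 + 0.31·5.7 = 4.64431.
E[X²] = 0.25·47.5 + 0.44·19.0473 + 0.31·38.19 = 32.0947.
Var(X) = E[X²] − (E[X])² = 32.0947 − 21.5696 = 10.5251.
SD(X) = √10.5251 = 3.24425.

3.244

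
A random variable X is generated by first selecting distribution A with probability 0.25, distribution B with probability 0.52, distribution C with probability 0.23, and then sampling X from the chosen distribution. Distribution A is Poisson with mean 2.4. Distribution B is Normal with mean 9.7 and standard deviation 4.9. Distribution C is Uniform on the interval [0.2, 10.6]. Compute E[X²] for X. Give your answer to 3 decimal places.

72.232

For each component E[X²] = Var + (mean)², giving A: 8.16; B: 118.1; C: 38.1733.
Overall E[X²] = 0.25·8.16 + 0.52·118.1 + 0.23·38.1733 = 72.2319.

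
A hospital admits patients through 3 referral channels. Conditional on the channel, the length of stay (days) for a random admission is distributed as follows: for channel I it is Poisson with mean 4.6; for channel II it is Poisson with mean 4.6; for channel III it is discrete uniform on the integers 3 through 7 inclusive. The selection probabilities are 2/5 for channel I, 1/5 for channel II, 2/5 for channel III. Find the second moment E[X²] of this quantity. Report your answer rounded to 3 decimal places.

26.256

For each component E[X²] = Var + (mean)², giving I: 25.76; II: 25.76; III: 27.
Overall E[X²] = 0.4·25.76 + 0.2·25.76 + 0.4·27 = 26.256.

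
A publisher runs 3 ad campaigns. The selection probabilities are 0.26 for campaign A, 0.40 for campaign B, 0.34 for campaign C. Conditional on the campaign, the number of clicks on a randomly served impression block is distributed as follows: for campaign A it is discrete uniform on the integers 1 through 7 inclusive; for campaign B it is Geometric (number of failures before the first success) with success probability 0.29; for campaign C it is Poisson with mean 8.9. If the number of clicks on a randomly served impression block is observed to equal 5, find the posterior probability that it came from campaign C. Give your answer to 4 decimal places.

0.2709

Likelihoods P(X=5 | ·): A: 0.142857; B: 0.0523227; C: 0.063467.
Posterior ∝ prior × likelihood. Numerator for C: 0.34·0.063467 = 0.0215788.
Normalizing constant: 0.26·0.142857 + 0.4·0.0523227 + 0.34·0.063467 = 0.0796507.
P(C | observation) = 0.0215788 / 0.0796507 = 0.270918.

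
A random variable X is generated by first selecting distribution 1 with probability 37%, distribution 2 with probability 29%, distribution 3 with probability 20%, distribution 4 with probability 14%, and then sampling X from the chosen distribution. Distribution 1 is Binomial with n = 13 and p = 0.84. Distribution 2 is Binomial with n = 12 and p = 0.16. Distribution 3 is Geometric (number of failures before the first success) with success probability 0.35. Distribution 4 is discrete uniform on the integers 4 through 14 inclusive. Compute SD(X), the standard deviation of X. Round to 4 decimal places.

Per component, 1: μ=10.92, E[X²]=120.994; 2: μ=1.92, E[X²]=5.2992; 3: μ=1.85714, E[X²]=8.7551; 4: μ=9, E[X²]=91.
E[X] = 0.37·10.92 + 0.29·1.92 + 0.2·1.85714 + 0.14·9 = 6.22863.
E[X²] = 0.37·120.994 + 0.29·5.2992 + 0.2·8.7551 + 0.14·91 = 60.7954.
Var(X) = E[X²] − (E[X])² = 60.7954 − 38.7958 = 21.9996.
SD(X) = √21.9996 = 4.69037.

4.6904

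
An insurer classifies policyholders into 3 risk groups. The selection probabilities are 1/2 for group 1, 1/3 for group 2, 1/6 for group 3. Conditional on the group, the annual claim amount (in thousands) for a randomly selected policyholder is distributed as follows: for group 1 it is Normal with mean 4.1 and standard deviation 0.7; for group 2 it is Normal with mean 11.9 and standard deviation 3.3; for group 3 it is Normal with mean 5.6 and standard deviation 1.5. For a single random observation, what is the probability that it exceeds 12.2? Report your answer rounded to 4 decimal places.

Conditional on each group, P(X > 12.2): 1: 0; 2: 0.463782; 3: 5.41254e-06.
By total probability, P(X > 12.2) = 0.5·0 + 0.333333·0.463782 + 0.166667·5.41254e-06 = 0.154595.

0.1546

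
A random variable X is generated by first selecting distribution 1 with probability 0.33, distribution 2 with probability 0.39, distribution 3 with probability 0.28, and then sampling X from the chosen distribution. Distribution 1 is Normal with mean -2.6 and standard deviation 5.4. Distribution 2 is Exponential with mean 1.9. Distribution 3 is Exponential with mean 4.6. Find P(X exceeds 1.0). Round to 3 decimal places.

Conditional on each component, P(X > 1.0): 1: 0.252493; 2: 0.590778; 3: 0.804615.
By total probability, P(X > 1.0) = 0.33·0.252493 + 0.39·0.590778 + 0.28·0.804615 = 0.539018.

0.539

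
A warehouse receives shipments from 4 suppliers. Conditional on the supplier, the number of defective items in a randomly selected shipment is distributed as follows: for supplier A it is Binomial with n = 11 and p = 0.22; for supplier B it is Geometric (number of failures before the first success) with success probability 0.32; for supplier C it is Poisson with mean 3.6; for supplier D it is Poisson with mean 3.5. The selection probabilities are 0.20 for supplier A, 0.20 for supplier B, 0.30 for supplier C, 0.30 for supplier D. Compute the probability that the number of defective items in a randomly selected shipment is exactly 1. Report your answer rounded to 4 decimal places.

Conditional on each supplier, P(X = 1): A: 0.201726; B: 0.2176; C: 0.0983654; D: 0.105691.
By total probability, P(X = 1) = 0.2·0.201726 + 0.2·0.2176 + 0.3·0.0983654 + 0.3·0.105691 = 0.145082.

0.1451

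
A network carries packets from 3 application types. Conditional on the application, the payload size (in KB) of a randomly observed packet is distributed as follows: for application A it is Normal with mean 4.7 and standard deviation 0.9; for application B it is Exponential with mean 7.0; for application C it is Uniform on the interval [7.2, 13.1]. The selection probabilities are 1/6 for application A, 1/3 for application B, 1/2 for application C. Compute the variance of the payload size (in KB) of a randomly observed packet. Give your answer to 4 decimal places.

Per component, A: μ=4.7, E[X²]=22.9; B: μ=7, E[X²]=98; C: μ=10.15, E[X²]=105.923.
E[X] = 0.166667·4.7 + 0.333333·7 + 0.5·10.15 = 8.19167.
E[X²] = 0.166667·22.9 + 0.333333·98 + 0.5·105.923 = 89.445.
Var(X) = E[X²] − (E[X])² = 89.445 − 67.1034 = 22.3416.

22.3416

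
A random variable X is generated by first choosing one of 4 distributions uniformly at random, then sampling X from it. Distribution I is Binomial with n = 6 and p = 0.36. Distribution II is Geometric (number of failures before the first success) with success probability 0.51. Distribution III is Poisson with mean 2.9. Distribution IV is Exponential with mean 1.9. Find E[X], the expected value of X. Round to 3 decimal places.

Component means — I: 2.16; II: 0.960784; III: 2.9; IV: 1.9.
E[X] = 0.25·2.16 + 0.25·0.960784 + 0.25·2.9 + 0.25·1.9 = 1.9802.

1.980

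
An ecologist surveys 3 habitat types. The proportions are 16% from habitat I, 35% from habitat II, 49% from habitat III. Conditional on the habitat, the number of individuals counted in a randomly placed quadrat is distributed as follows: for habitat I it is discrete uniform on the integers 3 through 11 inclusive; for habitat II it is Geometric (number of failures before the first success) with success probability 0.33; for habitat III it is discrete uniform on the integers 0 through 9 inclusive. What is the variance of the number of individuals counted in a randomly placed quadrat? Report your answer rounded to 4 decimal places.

10.1816

Per component, I: μ=7, E[X²]=55.6667; II: μ=2.0303, E[X²]=10.2746; III: μ=4.5, E[X²]=28.5.
E[X] = 0.16·7 + 0.35·2.0303 + 0.49·4.5 = 4.03561.
E[X²] = 0.16·55.6667 + 0.35·10.2746 + 0.49·28.5 = 26.4678.
Var(X) = E[X²] − (E[X])² = 26.4678 − 16.2861 = 10.1816.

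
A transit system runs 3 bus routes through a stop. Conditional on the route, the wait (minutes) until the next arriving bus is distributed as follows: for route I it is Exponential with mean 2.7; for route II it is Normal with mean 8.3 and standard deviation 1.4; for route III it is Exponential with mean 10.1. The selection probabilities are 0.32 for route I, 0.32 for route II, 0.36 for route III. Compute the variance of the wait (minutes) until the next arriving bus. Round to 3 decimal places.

49.576

Per component, I: μ=2.7, E[X²]=14.58; II: μ=8.3, E[X²]=70.85; III: μ=10.1, E[X²]=204.02.
E[X] = 0.32·2.7 + 0.32·8.3 + 0.36·10.1 = 7.156.
E[X²] = 0.32·14.58 + 0.32·70.85 + 0.36·204.02 = 100.785.
Var(X) = E[X²] − (E[X])² = 100.785 − 51.2083 = 49.5765.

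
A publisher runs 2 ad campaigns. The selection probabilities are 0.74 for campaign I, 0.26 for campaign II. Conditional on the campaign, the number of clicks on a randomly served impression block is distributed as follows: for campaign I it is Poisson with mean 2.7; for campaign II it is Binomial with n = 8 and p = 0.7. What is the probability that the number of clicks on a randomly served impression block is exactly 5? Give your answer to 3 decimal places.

Conditional on each campaign, P(X = 5): I: 0.0803605; II: 0.254122.
By total probability, P(X = 5) = 0.74·0.0803605 + 0.26·0.254122 = 0.125538.

0.126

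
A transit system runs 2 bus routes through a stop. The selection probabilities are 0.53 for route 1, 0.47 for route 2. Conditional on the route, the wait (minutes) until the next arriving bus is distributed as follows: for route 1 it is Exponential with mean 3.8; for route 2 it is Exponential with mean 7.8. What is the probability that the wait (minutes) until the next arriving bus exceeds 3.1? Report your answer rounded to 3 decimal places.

0.550

Conditional on each route, P(X > 3.1): 1: 0.44229; 2: 0.672041.
By total probability, P(X > 3.1) = 0.53·0.44229 + 0.47·0.672041 = 0.550273.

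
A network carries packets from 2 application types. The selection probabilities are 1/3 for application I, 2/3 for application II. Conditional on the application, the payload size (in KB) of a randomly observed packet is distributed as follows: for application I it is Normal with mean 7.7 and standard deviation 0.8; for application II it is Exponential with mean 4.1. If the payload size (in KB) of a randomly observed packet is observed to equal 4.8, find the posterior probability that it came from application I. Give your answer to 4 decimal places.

Likelihoods f(4.8 | ·): I: 0.000698827; II: 0.0756439.
Posterior ∝ prior × likelihood. Numerator for I: 0.333333·0.000698827 = 0.000232942.
Normalizing constant: 0.333333·0.000698827 + 0.666667·0.0756439 = 0.0506622.
P(I | observation) = 0.000232942 / 0.0506622 = 0.00459795.

0.0046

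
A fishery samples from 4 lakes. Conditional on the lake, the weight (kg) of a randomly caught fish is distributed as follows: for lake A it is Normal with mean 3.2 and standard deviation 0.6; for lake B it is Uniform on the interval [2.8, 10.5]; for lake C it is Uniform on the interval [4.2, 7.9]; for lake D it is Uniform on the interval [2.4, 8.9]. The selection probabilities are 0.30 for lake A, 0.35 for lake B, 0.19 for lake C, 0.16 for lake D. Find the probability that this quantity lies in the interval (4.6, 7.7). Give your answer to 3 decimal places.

Conditional on each lake, P(4.6 < X < 7.7): A: 0.00981533; B: 0.402597; C: 0.837838; D: 0.476923.
By total probability, P(4.6 < X < 7.7) = 0.3·0.00981533 + 0.35·0.402597 + 0.19·0.837838 + 0.16·0.476923 = 0.379351.

0.379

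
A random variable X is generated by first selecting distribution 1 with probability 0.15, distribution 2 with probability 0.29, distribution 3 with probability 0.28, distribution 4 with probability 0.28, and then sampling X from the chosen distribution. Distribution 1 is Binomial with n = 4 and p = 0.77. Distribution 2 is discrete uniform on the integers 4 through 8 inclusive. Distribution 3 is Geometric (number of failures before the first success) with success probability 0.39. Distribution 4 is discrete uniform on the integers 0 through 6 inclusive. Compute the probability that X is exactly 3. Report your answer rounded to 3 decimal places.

Conditional on each component, P(X = 3): 1: 0.42001; 2: 0; 3: 0.0885226; 4: 0.142857.
By total probability, P(X = 3) = 0.15·0.42001 + 0.29·0 + 0.28·0.0885226 + 0.28·0.142857 = 0.127788.

0.128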